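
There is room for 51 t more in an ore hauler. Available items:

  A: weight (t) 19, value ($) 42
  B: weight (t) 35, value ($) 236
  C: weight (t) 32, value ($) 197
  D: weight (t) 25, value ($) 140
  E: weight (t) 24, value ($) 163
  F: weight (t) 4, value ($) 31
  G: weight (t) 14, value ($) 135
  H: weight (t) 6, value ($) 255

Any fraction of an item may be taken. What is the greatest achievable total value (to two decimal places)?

604.23

Ratios (sorted): H 42.50, G 9.64, F 7.75, E 6.79, B 6.74, C 6.16, D 5.60, A 2.21
take H (6 @ 255); take G (14 @ 135); take F (4 @ 31); take E (24 @ 163); take 3/35 of B → 20.23. Capacity used 51/51.
Total value = 604.23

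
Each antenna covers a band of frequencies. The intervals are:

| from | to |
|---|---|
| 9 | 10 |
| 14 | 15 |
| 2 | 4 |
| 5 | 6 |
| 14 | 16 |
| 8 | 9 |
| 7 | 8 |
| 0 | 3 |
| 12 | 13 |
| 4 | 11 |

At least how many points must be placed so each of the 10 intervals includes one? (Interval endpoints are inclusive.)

By right end: [0,3]  [2,4]  [5,6]  [7,8]  [8,9]  [9,10]  [4,11]  [12,13]  [14,15]  [14,16]
[0,3] uncovered → point at 3; [5,6] uncovered → point at 6; [7,8] uncovered → point at 8; [9,10] uncovered → point at 10; [12,13] uncovered → point at 13; [14,15] uncovered → point at 15.
Points: 3, 6, 8, 10, 13, 15 (6 total).

6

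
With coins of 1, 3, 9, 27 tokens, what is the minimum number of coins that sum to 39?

39 − 1×27→12 − 1×9→3 − 1×3→0
Total coins = 1 + 1 + 1 = 3

3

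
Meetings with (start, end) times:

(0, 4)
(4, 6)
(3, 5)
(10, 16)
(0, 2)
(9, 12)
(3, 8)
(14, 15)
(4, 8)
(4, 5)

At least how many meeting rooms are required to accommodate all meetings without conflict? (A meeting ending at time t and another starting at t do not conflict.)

5

The answer is the maximum number of intervals overlapping at any instant.
starts: [0, 0, 3, 3, 4, 4, 4, 9, 10, 14]
ends:   [2, 4, 5, 5, 6, 8, 8, 12, 15, 16]
s0→1 s0→2 e2→1 s3→2 s3→3 e4→2 s4→3 s4→4 s4→5  — peak 5.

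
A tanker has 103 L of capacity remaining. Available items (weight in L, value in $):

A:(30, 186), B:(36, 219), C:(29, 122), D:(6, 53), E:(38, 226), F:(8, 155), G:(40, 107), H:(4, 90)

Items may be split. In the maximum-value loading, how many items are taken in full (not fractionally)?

5

Sort by value per unit weight and fill in that order.
Order: H (90/4=22.50) > F (155/8=19.38) > D (53/6=8.83) > A (186/30=6.20) > B (219/36=6.08) > E (226/38=5.95) > C (122/29=4.21) > G (107/40=2.67)
Fill: take H (4 @ 90) → take F (8 @ 155) → take D (6 @ 53) → take A (30 @ 186) → take B (36 @ 219) → take 19/38 of E → 113.00; 103/103 used.
5 item(s) taken whole; one partial (take 19/38 of E).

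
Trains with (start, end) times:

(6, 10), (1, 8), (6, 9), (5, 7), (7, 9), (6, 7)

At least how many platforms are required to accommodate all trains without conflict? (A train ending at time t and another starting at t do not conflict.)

5

Count concurrent intervals with a sweep; the peak is the room count.
Events (time:±→running): 1:+→1 5:+→2 6:+→3 6:+→4 6:+→5 … peak 5.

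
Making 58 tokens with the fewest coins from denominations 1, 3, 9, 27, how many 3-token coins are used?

Greedy: take as many of the largest coin as possible, then repeat with the remainder.
58 = 2×27 + 1×3 + 1×1
Count of 3: 1

1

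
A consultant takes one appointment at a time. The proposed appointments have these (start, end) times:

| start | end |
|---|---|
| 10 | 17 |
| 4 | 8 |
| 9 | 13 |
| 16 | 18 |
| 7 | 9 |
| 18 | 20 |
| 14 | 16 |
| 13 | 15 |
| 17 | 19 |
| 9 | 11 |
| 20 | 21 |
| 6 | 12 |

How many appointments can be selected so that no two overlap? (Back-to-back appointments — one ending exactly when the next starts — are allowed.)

6

Order by finish time; keep every interval that doesn't clash with the previous kept one.
Sorted by end: (4,8)  (7,9)  (9,11)  (6,12)  (9,13)  (13,15)  (14,16)  (10,17)  (16,18)  (17,19)  (18,20)  (20,21)
take (4,8); skip (7,9); take (9,11); skip (6,12); skip (9,13); take (13,15); take (16,18); take (18,20); take (20,21).
Selected 6 appointments.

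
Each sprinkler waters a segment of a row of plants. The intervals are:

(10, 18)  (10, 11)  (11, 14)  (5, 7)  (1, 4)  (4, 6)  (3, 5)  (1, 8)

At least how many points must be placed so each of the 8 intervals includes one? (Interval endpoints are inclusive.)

3

Process intervals by earliest right end; each time one isn't hit yet, stab at its right endpoint.
By right end: [1,4]  [3,5]  [4,6]  [5,7]  [1,8]  [10,11]  [11,14]  [10,18]
[1,4] uncovered → point at 4; [5,7] uncovered → point at 7; [10,11] uncovered → point at 11.
Points: 4, 7, 11 (3 total).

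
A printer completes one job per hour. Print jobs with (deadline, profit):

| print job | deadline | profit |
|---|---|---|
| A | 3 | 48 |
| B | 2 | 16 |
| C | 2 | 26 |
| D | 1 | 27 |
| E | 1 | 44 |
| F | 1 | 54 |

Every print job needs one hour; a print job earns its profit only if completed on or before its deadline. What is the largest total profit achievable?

By profit: F(d1,54), A(d3,48), E(d1,44), D(d1,27), C(d2,26), B(d2,16)
F→slot 1; A→slot 3; E skipped; D skipped; C→slot 2; B skipped.
Profit = 54 + 26 + 48 = 128

128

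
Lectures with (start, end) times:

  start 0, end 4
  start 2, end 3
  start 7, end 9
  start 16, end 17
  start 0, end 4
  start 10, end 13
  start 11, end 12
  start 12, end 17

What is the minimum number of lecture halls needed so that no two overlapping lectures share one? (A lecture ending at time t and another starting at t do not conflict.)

The answer is the maximum number of intervals overlapping at any instant.
Events (time:±→running): 0:+→1 0:+→2 2:+→3 … peak 3.

3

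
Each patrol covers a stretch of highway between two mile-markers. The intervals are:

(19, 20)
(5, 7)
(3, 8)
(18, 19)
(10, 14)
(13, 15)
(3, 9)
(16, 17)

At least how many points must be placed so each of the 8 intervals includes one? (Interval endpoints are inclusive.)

4

Sort by right endpoint; whenever an interval is uncovered, place a point at its right end.
Sorted: [5,7] [3,8] [3,9] [10,14] [13,15] [16,17] [18,19] [19,20]
{[5,7],[3,8],[3,9]} hit by 7; {[10,14],[13,15]} hit by 14; {[16,17]} hit by 17; {[18,19],[19,20]} hit by 19.
Points: 7, 14, 17, 19 (4 total).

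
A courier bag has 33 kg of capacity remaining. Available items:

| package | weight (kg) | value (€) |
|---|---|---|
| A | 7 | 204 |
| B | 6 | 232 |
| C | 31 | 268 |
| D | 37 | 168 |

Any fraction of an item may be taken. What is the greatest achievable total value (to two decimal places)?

Sort by value per unit weight and fill in that order.
Order: B (232/6=38.67) > A (204/7=29.14) > C (268/31=8.65) > D (168/37=4.54)
Fill: take B (6 @ 232) → take A (7 @ 204) → take 20/31 of C → 172.90; 33/33 used.
Total value = 608.90

608.90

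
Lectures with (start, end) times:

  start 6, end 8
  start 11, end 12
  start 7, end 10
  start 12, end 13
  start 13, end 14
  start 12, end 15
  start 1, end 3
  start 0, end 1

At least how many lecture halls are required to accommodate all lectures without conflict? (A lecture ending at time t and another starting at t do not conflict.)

2

starts: [0, 1, 6, 7, 11, 12, 12, 13]
ends:   [1, 3, 8, 10, 12, 13, 14, 15]
s0→1 e1→0 s1→1 e3→0 s6→1 s7→2  — peak 2.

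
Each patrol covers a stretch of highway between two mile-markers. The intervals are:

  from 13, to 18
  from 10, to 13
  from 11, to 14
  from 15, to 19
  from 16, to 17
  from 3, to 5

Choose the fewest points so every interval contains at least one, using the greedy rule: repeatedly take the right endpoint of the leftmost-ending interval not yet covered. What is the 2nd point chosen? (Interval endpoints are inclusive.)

13

By right end: [3,5]  [10,13]  [11,14]  [16,17]  [13,18]  [15,19]
[3,5] uncovered → point at 5; [10,13] uncovered → point at 13; [16,17] uncovered → point at 17.
Points: 5, 13, 17 (3 total).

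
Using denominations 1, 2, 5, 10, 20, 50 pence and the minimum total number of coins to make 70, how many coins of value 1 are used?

Greedy: take as many of the largest coin as possible, then repeat with the remainder.
70 = 1×50 + 1×20
Count of 1: 0

0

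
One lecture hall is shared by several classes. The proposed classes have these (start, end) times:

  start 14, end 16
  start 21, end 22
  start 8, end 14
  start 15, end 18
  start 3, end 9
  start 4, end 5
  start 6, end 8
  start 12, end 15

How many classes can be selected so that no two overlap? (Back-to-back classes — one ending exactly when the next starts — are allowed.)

5

Sorted by end: (4,5)  (6,8)  (3,9)  (8,14)  (12,15)  (14,16)  (15,18)  (21,22)
take (4,5); take (6,8); take (8,14); take (14,16); skip (15,18); take (21,22).
Selected 5 classes.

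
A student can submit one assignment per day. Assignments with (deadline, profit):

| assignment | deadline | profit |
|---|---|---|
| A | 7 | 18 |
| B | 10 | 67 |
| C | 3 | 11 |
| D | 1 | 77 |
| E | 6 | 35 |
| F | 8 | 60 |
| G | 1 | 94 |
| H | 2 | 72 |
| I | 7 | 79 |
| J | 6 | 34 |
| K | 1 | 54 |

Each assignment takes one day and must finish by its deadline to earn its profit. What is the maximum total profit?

Profit order: G=94 I=79 D=77 H=72 B=67 F=60 K=54 E=35 J=34 A=18 C=11
Assign: G→slot 1, I→slot 7, D skipped, H→slot 2, B→slot 10, F→slot 8, K skipped, E→slot 6, J→slot 5, A→slot 4, C→slot 3.
Slots: [1:G] [2:H] [3:C] [4:A] [5:J] [6:E] [7:I] [8:F] [10:B]
Profit = 94 + 72 + 11 + 18 + 34 + 35 + 79 + 60 + 67 = 470

470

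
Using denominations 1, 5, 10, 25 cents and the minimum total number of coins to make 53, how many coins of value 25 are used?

Greedy: take as many of the largest coin as possible, then repeat with the remainder.
53 − 2×25→3 − 3×1→0
Count of 25: 2

2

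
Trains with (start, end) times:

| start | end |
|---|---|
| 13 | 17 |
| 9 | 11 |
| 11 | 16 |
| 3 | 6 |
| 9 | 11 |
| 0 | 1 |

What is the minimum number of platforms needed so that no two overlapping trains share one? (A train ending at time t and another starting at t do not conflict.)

The answer is the maximum number of intervals overlapping at any instant.
starts: [0, 3, 9, 9, 11, 13]
ends:   [1, 6, 11, 11, 16, 17]
s0→1 e1→0 s3→1 e6→0 s9→1 s9→2  — peak 2.

2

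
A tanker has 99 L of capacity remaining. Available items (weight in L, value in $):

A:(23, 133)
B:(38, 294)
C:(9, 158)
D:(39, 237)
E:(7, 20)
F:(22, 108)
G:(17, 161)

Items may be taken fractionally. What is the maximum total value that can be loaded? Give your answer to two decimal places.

825.69

Ratios (sorted): C 17.56, G 9.47, B 7.74, D 6.08, A 5.78, F 4.91, E 2.86
take C (9 @ 158); take G (17 @ 161); take B (38 @ 294); take 35/39 of D → 212.69. Capacity used 99/99.
Total value = 825.69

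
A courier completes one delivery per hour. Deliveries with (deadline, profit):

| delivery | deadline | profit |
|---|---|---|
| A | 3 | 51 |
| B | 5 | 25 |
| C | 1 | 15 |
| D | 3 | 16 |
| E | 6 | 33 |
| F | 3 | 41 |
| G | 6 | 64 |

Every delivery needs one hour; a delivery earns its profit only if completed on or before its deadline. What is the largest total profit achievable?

Sort by profit descending; place each in the latest free slot ≤ its deadline.
Profit order: G=64 A=51 F=41 E=33 B=25 D=16 C=15
Assign: G→slot 6, A→slot 3, F→slot 2, E→slot 5, B→slot 4, D→slot 1, C skipped.
Slots: [1:D] [2:F] [3:A] [4:B] [5:E] [6:G]
Profit = 16 + 41 + 51 + 25 + 33 + 64 = 230

230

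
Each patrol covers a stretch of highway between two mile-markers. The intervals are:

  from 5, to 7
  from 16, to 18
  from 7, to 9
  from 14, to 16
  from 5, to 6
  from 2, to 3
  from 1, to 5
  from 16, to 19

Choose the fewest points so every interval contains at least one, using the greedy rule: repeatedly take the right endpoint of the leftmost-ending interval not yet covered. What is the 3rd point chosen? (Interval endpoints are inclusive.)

Sorted: [2,3] [1,5] [5,6] [5,7] [7,9] [14,16] [16,18] [16,19]
{[2,3],[1,5]} hit by 3; {[5,6],[5,7]} hit by 6; {[7,9]} hit by 9; {[14,16],[16,18],[16,19]} hit by 16.
Points: 3, 6, 9, 16 (4 total).

9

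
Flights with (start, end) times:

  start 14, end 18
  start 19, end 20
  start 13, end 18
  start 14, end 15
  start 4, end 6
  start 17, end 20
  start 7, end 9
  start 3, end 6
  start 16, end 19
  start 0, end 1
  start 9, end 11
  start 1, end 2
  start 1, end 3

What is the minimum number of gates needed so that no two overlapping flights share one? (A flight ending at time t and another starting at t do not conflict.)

Events (time:±→running): 0:+→1 1:-→0 1:+→1 1:+→2 2:-→1 3:-→0 3:+→1 4:+→2 6:-→1 6:-→0 7:+→1 9:-→0 9:+→1 11:-→0 13:+→1 14:+→2 14:+→3 15:-→2 16:+→3 17:+→4 … peak 4.

4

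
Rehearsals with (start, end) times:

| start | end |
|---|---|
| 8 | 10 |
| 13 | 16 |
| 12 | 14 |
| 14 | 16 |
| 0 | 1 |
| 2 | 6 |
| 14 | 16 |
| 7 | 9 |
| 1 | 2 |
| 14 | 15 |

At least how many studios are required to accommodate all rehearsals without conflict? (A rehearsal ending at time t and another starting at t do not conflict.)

4

Events (time:±→running): 0:+→1 1:-→0 1:+→1 2:-→0 2:+→1 6:-→0 7:+→1 8:+→2 9:-→1 10:-→0 12:+→1 13:+→2 14:-→1 14:+→2 14:+→3 14:+→4 … peak 4.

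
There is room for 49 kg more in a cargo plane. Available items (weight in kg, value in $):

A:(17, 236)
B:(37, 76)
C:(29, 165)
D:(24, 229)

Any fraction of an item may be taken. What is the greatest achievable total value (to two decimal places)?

510.52

Ratios (sorted): A 13.88, D 9.54, C 5.69, B 2.05
take A (17 @ 236); take D (24 @ 229); take 8/29 of C → 45.52. Capacity used 49/49.
Total value = 510.52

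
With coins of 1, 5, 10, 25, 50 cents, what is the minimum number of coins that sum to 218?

218 = 4×50 + 1×10 + 1×5 + 3×1
Total coins = 4 + 1 + 1 + 3 = 9

9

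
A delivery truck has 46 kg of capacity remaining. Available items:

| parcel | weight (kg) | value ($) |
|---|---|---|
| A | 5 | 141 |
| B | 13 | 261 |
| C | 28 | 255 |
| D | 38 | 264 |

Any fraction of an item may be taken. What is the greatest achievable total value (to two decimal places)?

657.00

Greedy by value/weight ratio, highest first.
Ratios (sorted): A 28.20, B 20.08, C 9.11, D 6.95
take A (5 @ 141); take B (13 @ 261); take C (28 @ 255). Capacity used 46/46.
Total value = 657.00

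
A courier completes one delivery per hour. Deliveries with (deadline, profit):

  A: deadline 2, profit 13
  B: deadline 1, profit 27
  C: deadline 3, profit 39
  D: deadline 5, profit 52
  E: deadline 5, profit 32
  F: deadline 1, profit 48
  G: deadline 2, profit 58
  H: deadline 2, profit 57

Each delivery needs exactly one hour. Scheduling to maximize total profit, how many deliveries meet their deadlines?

5

Take jobs in profit order; each goes to the latest open slot no later than its deadline.
Profit order: G=58 H=57 D=52 F=48 C=39 E=32 B=27 A=13
Assign: G→slot 2, H→slot 1, D→slot 5, F skipped, C→slot 3, E→slot 4, B skipped, A skipped.
Slots: [1:H] [2:G] [3:C] [4:E] [5:D]
5 of 8 scheduled.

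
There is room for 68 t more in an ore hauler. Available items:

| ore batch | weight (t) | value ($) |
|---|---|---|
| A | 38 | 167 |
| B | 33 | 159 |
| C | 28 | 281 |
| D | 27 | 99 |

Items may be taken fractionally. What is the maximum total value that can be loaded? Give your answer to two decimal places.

Greedy by value/weight ratio, highest first.
Order: C (281/28=10.04) > B (159/33=4.82) > A (167/38=4.39) > D (99/27=3.67)
Fill: take C (28 @ 281) → take B (33 @ 159) → take 7/38 of A → 30.76; 68/68 used.
Total value = 470.76

470.76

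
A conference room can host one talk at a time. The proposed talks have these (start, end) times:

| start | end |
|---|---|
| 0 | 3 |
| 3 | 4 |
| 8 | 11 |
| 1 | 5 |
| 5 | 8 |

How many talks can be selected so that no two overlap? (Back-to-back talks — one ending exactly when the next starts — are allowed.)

Sort by end time and greedily take each interval whose start is ≥ the last chosen end.
By end time: (0,3), (3,4), (1,5), (5,8), (8,11).
Pick (0,3); next start ≥ 3 → (3,4); next start ≥ 4 → (5,8); next start ≥ 8 → (8,11).
Selected 4 talks.

4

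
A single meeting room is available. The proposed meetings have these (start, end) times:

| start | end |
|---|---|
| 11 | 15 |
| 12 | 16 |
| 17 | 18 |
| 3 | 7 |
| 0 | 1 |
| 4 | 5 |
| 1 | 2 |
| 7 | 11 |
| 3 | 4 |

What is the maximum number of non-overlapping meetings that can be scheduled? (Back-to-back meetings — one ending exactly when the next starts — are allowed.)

Sorted by end: (0,1)  (1,2)  (3,4)  (4,5)  (3,7)  (7,11)  (11,15)  (12,16)  (17,18)
take (0,1); take (1,2); take (3,4); take (4,5); take (7,11); take (11,15); take (17,18).
Selected 7 meetings.

7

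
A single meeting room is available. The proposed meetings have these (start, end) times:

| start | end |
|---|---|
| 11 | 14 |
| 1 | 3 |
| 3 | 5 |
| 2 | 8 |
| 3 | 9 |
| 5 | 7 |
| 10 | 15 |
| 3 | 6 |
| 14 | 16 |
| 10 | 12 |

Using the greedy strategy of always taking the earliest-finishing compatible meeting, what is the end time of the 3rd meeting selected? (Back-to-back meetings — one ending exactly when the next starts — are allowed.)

Order by finish time; keep every interval that doesn't clash with the previous kept one.
By end time: (1,3), (3,5), (3,6), (5,7), (2,8), (3,9), (10,12), (11,14), (10,15), (14,16).
Pick (1,3); next start ≥ 3 → (3,5); next start ≥ 5 → (5,7); next start ≥ 7 → (10,12); next start ≥ 12 → (14,16).
Selected: (1,3) (3,5) (5,7) (10,12) (14,16)

7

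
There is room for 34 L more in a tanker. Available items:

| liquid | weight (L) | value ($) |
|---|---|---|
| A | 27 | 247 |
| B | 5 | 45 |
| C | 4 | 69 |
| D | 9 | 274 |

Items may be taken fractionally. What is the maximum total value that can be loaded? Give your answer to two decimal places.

535.11

Order: D (274/9=30.44) > C (69/4=17.25) > A (247/27=9.15) > B (45/5=9.00)
Fill: take D (9 @ 274) → take C (4 @ 69) → take 21/27 of A → 192.11; 34/34 used.
Total value = 535.11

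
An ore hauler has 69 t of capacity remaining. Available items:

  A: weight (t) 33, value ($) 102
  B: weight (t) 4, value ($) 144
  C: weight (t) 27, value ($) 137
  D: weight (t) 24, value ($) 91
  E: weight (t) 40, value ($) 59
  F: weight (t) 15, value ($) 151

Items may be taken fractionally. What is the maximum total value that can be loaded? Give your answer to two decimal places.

519.21

Greedy by value/weight ratio, highest first.
Ratios (sorted): B 36.00, F 10.07, C 5.07, D 3.79, A 3.09, E 1.48
take B (4 @ 144); take F (15 @ 151); take C (27 @ 137); take 23/24 of D → 87.21. Capacity used 69/69.
Total value = 519.21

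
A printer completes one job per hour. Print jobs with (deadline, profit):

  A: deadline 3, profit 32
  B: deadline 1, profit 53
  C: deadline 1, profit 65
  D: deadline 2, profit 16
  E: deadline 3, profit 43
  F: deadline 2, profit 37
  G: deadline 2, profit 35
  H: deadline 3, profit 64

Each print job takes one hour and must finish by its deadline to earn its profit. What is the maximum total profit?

Sort by profit descending; place each in the latest free slot ≤ its deadline.
Profit order: C=65 H=64 B=53 E=43 F=37 G=35 A=32 D=16
Assign: C→slot 1, H→slot 3, B skipped, E→slot 2, F skipped, G skipped, A skipped, D skipped.
Slots: [1:C] [2:E] [3:H]
Profit = 65 + 43 + 64 = 172

172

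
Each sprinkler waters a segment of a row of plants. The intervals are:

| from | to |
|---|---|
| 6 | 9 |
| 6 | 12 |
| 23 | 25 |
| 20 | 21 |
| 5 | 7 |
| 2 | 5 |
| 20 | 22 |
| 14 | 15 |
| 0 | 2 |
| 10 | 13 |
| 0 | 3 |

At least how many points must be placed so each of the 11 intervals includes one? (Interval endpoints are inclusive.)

Process intervals by earliest right end; each time one isn't hit yet, stab at its right endpoint.
Sorted: [0,2] [0,3] [2,5] [5,7] [6,9] [6,12] [10,13] [14,15] [20,21] [20,22] [23,25]
{[0,2],[0,3],[2,5]} hit by 2; {[5,7],[6,9],[6,12]} hit by 7; {[10,13]} hit by 13; {[14,15]} hit by 15; {[20,21],[20,22]} hit by 21; {[23,25]} hit by 25.
Points: 2, 7, 13, 15, 21, 25 (6 total).

6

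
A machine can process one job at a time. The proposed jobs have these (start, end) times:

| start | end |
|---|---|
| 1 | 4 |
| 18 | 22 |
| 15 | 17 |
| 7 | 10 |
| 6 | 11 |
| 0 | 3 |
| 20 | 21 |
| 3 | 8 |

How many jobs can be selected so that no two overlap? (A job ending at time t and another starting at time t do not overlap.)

Order by finish time; keep every interval that doesn't clash with the previous kept one.
Sorted by end: (0,3)  (1,4)  (3,8)  (7,10)  (6,11)  (15,17)  (20,21)  (18,22)
take (0,3); skip (1,4); take (3,8); take (15,17); take (20,21).
Selected 4 jobs.

4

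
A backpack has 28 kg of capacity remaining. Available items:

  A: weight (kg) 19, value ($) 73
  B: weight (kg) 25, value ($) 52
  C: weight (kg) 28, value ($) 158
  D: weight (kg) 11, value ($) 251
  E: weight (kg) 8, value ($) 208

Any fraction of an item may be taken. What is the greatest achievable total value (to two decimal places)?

509.79

Greedy by value/weight ratio, highest first.
Order: E (208/8=26.00) > D (251/11=22.82) > C (158/28=5.64) > A (73/19=3.84) > B (52/25=2.08)
Fill: take E (8 @ 208) → take D (11 @ 251) → take 9/28 of C → 50.79; 28/28 used.
Total value = 509.79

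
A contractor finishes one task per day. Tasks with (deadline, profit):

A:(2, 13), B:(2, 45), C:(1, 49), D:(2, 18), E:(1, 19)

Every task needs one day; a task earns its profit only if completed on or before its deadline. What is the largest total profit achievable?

94

Take jobs in profit order; each goes to the latest open slot no later than its deadline.
By profit: C(d1,49), B(d2,45), E(d1,19), D(d2,18), A(d2,13)
C→slot 1; B→slot 2; E skipped; D skipped; A skipped.
Profit = 49 + 45 = 94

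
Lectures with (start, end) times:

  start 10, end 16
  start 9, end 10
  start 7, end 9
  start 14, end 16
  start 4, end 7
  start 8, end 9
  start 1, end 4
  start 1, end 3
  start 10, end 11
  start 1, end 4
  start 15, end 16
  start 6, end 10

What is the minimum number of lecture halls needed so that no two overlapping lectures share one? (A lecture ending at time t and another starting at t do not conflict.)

3

The answer is the maximum number of intervals overlapping at any instant.
Events (time:±→running): 1:+→1 1:+→2 1:+→3 … peak 3.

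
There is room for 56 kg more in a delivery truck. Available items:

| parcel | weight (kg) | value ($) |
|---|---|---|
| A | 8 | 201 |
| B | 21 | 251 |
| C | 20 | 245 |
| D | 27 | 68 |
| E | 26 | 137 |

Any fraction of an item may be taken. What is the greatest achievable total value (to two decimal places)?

733.88

Sort by value per unit weight and fill in that order.
Ratios (sorted): A 25.12, C 12.25, B 11.95, E 5.27, D 2.52
take A (8 @ 201); take C (20 @ 245); take B (21 @ 251); take 7/26 of E → 36.88. Capacity used 56/56.
Total value = 733.88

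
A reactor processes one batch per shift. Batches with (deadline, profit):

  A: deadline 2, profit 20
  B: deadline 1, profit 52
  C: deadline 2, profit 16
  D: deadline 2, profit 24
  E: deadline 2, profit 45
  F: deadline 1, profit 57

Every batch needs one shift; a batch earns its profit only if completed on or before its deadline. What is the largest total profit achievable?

102

Sort by profit descending; place each in the latest free slot ≤ its deadline.
Profit order: F=57 B=52 E=45 D=24 A=20 C=16
Assign: F→slot 1, B skipped, E→slot 2, D skipped, A skipped, C skipped.
Slots: [1:F] [2:E]
Profit = 57 + 45 = 102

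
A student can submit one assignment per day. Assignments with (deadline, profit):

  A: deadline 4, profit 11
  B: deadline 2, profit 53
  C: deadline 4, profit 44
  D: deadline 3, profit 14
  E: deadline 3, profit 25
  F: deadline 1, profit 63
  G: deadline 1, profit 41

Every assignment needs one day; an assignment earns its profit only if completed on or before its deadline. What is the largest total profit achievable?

185

Take jobs in profit order; each goes to the latest open slot no later than its deadline.
Profit order: F=63 B=53 C=44 G=41 E=25 D=14 A=11
Assign: F→slot 1, B→slot 2, C→slot 4, G skipped, E→slot 3, D skipped, A skipped.
Slots: [1:F] [2:B] [3:E] [4:C]
Profit = 63 + 53 + 25 + 44 = 185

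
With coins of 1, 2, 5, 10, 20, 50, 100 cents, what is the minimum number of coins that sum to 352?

352 − 3×100→52 − 1×50→2 − 1×2→0
Total coins = 3 + 1 + 1 = 5

5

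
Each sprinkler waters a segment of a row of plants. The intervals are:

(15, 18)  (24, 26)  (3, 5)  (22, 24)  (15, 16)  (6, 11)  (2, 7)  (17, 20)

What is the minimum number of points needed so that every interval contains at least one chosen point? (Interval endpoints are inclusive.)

By right end: [3,5]  [2,7]  [6,11]  [15,16]  [15,18]  [17,20]  [22,24]  [24,26]
[3,5] uncovered → point at 5; [6,11] uncovered → point at 11; [15,16] uncovered → point at 16; [17,20] uncovered → point at 20; [22,24] uncovered → point at 24.
Points: 5, 11, 16, 20, 24 (5 total).

5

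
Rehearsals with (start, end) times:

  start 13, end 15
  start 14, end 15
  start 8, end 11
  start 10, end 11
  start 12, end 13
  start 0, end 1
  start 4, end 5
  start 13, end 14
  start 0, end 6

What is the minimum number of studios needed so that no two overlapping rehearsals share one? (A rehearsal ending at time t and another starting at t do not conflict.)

The answer is the maximum number of intervals overlapping at any instant.
Events (time:±→running): 0:+→1 0:+→2 … peak 2.

2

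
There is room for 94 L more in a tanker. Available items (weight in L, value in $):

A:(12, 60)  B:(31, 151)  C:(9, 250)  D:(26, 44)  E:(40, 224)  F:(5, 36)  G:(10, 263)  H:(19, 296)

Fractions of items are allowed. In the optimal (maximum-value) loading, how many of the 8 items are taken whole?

Order: C (250/9=27.78) > G (263/10=26.30) > H (296/19=15.58) > F (36/5=7.20) > E (224/40=5.60) > A (60/12=5.00) > B (151/31=4.87) > D (44/26=1.69)
Fill: take C (9 @ 250) → take G (10 @ 263) → take H (19 @ 296) → take F (5 @ 36) → take E (40 @ 224) → take 11/12 of A → 55.00; 94/94 used.
5 item(s) taken whole; one partial (take 11/12 of A).

5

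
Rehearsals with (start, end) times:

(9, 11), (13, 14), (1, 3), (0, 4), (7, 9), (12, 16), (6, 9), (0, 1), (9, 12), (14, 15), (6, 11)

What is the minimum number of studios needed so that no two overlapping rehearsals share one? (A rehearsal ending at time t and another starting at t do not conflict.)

3

The answer is the maximum number of intervals overlapping at any instant.
Events (time:±→running): 0:+→1 0:+→2 1:-→1 1:+→2 3:-→1 4:-→0 6:+→1 6:+→2 7:+→3 … peak 3.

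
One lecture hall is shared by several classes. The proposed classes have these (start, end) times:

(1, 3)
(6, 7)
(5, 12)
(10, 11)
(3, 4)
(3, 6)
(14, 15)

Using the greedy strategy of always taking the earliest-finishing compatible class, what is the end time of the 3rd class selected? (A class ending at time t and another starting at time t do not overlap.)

7

Order by finish time; keep every interval that doesn't clash with the previous kept one.
By end time: (1,3), (3,4), (3,6), (6,7), (10,11), (5,12), (14,15).
Pick (1,3); next start ≥ 3 → (3,4); next start ≥ 4 → (6,7); next start ≥ 7 → (10,11); next start ≥ 11 → (14,15).
Selected: (1,3) (3,4) (6,7) (10,11) (14,15)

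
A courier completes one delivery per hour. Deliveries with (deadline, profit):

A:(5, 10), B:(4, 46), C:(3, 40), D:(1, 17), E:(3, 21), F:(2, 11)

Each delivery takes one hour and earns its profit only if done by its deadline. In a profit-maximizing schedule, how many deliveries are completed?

Take jobs in profit order; each goes to the latest open slot no later than its deadline.
By profit: B(d4,46), C(d3,40), E(d3,21), D(d1,17), F(d2,11), A(d5,10)
B→slot 4; C→slot 3; E→slot 2; D→slot 1; F skipped; A→slot 5.
5 of 6 scheduled.

5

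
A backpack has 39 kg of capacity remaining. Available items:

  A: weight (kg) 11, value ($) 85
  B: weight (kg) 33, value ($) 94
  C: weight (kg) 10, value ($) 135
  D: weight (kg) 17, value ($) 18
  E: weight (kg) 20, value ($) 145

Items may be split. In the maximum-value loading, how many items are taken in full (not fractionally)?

Order: C (135/10=13.50) > A (85/11=7.73) > E (145/20=7.25) > B (94/33=2.85) > D (18/17=1.06)
Fill: take C (10 @ 135) → take A (11 @ 85) → take 18/20 of E → 130.50; 39/39 used.
2 item(s) taken whole; one partial (take 18/20 of E).

2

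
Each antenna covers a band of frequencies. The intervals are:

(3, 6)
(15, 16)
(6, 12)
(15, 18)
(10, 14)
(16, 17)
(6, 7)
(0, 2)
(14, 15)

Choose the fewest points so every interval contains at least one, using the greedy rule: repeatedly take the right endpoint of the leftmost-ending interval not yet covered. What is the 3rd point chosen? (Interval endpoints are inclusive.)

Sort by right endpoint; whenever an interval is uncovered, place a point at its right end.
Sorted: [0,2] [3,6] [6,7] [6,12] [10,14] [14,15] [15,16] [16,17] [15,18]
{[0,2]} hit by 2; {[3,6],[6,7],[6,12]} hit by 6; {[10,14],[14,15]} hit by 14; {[15,16],[16,17],[15,18]} hit by 16.
Points: 2, 6, 14, 16 (4 total).

14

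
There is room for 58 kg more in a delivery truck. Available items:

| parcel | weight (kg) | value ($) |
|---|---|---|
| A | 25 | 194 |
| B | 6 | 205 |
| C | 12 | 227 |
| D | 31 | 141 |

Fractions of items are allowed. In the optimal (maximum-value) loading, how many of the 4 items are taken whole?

3

Greedy by value/weight ratio, highest first.
Ratios (sorted): B 34.17, C 18.92, A 7.76, D 4.55
take B (6 @ 205); take C (12 @ 227); take A (25 @ 194); take 15/31 of D → 68.23. Capacity used 58/58.
3 item(s) taken whole; one partial (take 15/31 of D).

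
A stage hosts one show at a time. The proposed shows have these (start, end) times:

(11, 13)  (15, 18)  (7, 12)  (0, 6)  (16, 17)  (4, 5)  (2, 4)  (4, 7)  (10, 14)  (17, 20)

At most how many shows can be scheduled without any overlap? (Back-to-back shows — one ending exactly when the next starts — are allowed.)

5

Order by finish time; keep every interval that doesn't clash with the previous kept one.
By end time: (2,4), (4,5), (0,6), (4,7), (7,12), (11,13), (10,14), (16,17), (15,18), (17,20).
Pick (2,4); next start ≥ 4 → (4,5); next start ≥ 5 → (7,12); next start ≥ 12 → (16,17); next start ≥ 17 → (17,20).
Selected 5 shows.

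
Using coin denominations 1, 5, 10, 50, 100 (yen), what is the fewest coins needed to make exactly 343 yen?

10

Greedy: take as many of the largest coin as possible, then repeat with the remainder.
343 = 3×100 + 4×10 + 3×1
Total coins = 3 + 4 + 3 = 10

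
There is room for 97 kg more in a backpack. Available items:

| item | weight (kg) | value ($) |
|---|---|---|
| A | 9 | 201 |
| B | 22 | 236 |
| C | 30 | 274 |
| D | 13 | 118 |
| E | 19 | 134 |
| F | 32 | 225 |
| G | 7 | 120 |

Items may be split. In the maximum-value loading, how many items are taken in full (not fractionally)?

Ratios (sorted): A 22.33, G 17.14, B 10.73, C 9.13, D 9.08, E 7.05, F 7.03
take A (9 @ 201); take G (7 @ 120); take B (22 @ 236); take C (30 @ 274); take D (13 @ 118); take 16/19 of E → 112.84. Capacity used 97/97.
5 item(s) taken whole; one partial (take 16/19 of E).

5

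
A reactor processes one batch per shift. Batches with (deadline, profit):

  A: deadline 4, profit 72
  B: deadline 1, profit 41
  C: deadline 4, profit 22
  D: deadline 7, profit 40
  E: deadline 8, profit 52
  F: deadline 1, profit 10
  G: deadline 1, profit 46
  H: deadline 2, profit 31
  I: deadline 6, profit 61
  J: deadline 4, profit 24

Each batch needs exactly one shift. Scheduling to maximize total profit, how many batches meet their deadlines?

Sort by profit descending; place each in the latest free slot ≤ its deadline.
By profit: A(d4,72), I(d6,61), E(d8,52), G(d1,46), B(d1,41), D(d7,40), H(d2,31), J(d4,24), C(d4,22), F(d1,10)
A→slot 4; I→slot 6; E→slot 8; G→slot 1; B skipped; D→slot 7; H→slot 2; J→slot 3; C skipped; F skipped.
7 of 10 scheduled.

7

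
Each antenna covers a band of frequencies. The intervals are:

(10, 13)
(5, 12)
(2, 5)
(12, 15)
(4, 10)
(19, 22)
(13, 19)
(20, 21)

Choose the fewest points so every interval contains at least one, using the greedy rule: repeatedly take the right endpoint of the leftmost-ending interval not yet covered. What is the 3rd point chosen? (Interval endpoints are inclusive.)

21

Sort by right endpoint; whenever an interval is uncovered, place a point at its right end.
By right end: [2,5]  [4,10]  [5,12]  [10,13]  [12,15]  [13,19]  [20,21]  [19,22]
[2,5] uncovered → point at 5; [10,13] uncovered → point at 13; [20,21] uncovered → point at 21.
Points: 5, 13, 21 (3 total).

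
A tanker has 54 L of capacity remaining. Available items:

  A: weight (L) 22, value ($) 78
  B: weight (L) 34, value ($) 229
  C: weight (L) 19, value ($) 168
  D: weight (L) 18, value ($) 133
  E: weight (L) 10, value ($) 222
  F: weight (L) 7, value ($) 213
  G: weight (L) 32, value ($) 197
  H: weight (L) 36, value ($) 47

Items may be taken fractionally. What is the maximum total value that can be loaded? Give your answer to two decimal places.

736.00

Order: F (213/7=30.43) > E (222/10=22.20) > C (168/19=8.84) > D (133/18=7.39) > B (229/34=6.74) > G (197/32=6.16) > A (78/22=3.55) > H (47/36=1.31)
Fill: take F (7 @ 213) → take E (10 @ 222) → take C (19 @ 168) → take D (18 @ 133); 54/54 used.
Total value = 736.00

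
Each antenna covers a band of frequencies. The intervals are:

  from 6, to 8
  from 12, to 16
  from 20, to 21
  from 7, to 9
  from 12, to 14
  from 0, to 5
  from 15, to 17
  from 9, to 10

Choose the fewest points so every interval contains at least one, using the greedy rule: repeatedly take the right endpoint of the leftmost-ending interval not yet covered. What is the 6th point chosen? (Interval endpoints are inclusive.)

21

By right end: [0,5]  [6,8]  [7,9]  [9,10]  [12,14]  [12,16]  [15,17]  [20,21]
[0,5] uncovered → point at 5; [6,8] uncovered → point at 8; [9,10] uncovered → point at 10; [12,14] uncovered → point at 14; [15,17] uncovered → point at 17; [20,21] uncovered → point at 21.
Points: 5, 8, 10, 14, 17, 21 (6 total).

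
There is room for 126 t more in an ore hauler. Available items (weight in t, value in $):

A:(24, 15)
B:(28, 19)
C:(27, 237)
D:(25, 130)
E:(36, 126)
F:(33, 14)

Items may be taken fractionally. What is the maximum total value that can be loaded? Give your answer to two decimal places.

518.25

Greedy by value/weight ratio, highest first.
Order: C (237/27=8.78) > D (130/25=5.20) > E (126/36=3.50) > B (19/28=0.68) > A (15/24=0.62) > F (14/33=0.42)
Fill: take C (27 @ 237) → take D (25 @ 130) → take E (36 @ 126) → take B (28 @ 19) → take 10/24 of A → 6.25; 126/126 used.
Total value = 518.25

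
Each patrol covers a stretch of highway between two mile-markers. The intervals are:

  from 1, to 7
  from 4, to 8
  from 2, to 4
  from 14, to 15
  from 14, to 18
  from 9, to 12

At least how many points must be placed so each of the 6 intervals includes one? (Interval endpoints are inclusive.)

Process intervals by earliest right end; each time one isn't hit yet, stab at its right endpoint.
Sorted: [2,4] [1,7] [4,8] [9,12] [14,15] [14,18]
{[2,4],[1,7],[4,8]} hit by 4; {[9,12]} hit by 12; {[14,15],[14,18]} hit by 15.
Points: 4, 12, 15 (3 total).

3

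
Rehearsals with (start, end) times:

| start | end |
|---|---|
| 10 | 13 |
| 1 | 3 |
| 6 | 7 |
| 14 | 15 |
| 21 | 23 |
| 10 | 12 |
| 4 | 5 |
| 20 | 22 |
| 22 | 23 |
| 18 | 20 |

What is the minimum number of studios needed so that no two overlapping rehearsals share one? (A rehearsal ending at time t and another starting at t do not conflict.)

2

The answer is the maximum number of intervals overlapping at any instant.
Events (time:±→running): 1:+→1 3:-→0 4:+→1 5:-→0 6:+→1 7:-→0 10:+→1 10:+→2 … peak 2.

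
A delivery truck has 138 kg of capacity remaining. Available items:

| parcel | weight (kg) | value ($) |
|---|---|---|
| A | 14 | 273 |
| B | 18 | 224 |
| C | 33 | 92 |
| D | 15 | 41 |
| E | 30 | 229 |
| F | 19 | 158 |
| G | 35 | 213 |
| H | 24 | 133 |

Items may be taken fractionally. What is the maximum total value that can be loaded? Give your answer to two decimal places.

Greedy by value/weight ratio, highest first.
Ratios (sorted): A 19.50, B 12.44, F 8.32, E 7.63, G 6.09, H 5.54, C 2.79, D 2.73
take A (14 @ 273); take B (18 @ 224); take F (19 @ 158); take E (30 @ 229); take G (35 @ 213); take 22/24 of H → 121.92. Capacity used 138/138.
Total value = 1218.92

1218.92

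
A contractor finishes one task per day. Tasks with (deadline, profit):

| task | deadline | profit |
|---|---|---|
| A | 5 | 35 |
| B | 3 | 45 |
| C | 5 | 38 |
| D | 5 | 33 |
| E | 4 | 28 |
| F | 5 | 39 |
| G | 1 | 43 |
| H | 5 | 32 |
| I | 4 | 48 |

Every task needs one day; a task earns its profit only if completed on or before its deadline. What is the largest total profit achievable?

213

Profit order: I=48 B=45 G=43 F=39 C=38 A=35 D=33 H=32 E=28
Assign: I→slot 4, B→slot 3, G→slot 1, F→slot 5, C→slot 2, A skipped, D skipped, H skipped, E skipped.
Slots: [1:G] [2:C] [3:B] [4:I] [5:F]
Profit = 43 + 38 + 45 + 48 + 39 = 213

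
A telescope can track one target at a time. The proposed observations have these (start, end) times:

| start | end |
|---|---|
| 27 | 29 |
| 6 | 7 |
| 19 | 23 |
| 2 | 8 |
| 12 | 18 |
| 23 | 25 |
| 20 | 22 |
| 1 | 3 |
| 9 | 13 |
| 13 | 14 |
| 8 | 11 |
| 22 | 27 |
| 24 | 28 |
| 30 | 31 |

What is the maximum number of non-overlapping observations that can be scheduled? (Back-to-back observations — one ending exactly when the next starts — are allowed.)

By end time: (1,3), (6,7), (2,8), (8,11), (9,13), (13,14), (12,18), (20,22), (19,23), (23,25), (22,27), (24,28), (27,29), (30,31).
Pick (1,3); next start ≥ 3 → (6,7); next start ≥ 7 → (8,11); next start ≥ 11 → (13,14); next start ≥ 14 → (20,22); next start ≥ 22 → (23,25); next start ≥ 25 → (27,29); next start ≥ 29 → (30,31).
Selected 8 observations.

8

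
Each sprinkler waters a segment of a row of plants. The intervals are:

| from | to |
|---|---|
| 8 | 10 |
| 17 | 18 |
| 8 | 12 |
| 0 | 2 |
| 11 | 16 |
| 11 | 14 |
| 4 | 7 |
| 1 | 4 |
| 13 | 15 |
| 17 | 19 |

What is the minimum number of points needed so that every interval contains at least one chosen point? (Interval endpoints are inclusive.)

5

By right end: [0,2]  [1,4]  [4,7]  [8,10]  [8,12]  [11,14]  [13,15]  [11,16]  [17,18]  [17,19]
[0,2] uncovered → point at 2; [4,7] uncovered → point at 7; [8,10] uncovered → point at 10; [11,14] uncovered → point at 14; [17,18] uncovered → point at 18.
Points: 2, 7, 10, 14, 18 (5 total).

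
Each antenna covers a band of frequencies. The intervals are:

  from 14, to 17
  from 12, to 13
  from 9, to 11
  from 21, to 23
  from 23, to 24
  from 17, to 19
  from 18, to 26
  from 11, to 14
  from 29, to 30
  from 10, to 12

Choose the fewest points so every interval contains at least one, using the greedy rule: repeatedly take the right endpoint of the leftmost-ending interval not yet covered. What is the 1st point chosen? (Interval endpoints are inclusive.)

11

Process intervals by earliest right end; each time one isn't hit yet, stab at its right endpoint.
By right end: [9,11]  [10,12]  [12,13]  [11,14]  [14,17]  [17,19]  [21,23]  [23,24]  [18,26]  [29,30]
[9,11] uncovered → point at 11; [12,13] uncovered → point at 13; [14,17] uncovered → point at 17; [21,23] uncovered → point at 23; [29,30] uncovered → point at 30.
Points: 11, 13, 17, 23, 30 (5 total).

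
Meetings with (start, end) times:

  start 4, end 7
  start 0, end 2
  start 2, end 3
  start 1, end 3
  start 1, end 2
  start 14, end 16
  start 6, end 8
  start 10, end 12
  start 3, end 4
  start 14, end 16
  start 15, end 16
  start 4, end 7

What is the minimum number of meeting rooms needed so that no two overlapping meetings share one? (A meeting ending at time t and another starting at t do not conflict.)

3

Count concurrent intervals with a sweep; the peak is the room count.
starts: [0, 1, 1, 2, 3, 4, 4, 6, 10, 14, 14, 15]
ends:   [2, 2, 3, 3, 4, 7, 7, 8, 12, 16, 16, 16]
s0→1 s1→2 s1→3  — peak 3.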